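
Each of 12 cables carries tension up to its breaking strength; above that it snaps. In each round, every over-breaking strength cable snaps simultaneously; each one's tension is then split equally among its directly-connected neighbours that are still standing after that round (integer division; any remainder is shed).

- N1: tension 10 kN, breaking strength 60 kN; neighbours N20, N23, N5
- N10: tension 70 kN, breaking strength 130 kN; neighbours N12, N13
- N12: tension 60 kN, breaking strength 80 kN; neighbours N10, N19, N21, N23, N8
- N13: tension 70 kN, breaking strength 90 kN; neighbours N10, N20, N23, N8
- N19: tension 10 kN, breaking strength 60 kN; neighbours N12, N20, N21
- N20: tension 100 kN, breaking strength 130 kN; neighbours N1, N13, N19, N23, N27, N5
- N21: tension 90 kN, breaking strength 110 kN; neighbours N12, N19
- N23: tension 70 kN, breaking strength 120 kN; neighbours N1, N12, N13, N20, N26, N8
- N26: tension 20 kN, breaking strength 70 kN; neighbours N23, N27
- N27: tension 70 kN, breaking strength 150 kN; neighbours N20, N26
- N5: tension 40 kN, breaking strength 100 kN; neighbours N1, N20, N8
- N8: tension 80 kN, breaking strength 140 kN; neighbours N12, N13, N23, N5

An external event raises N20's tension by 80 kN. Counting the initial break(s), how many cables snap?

10

Round 1 — N20 at 180 > 130. N20 snaps.
  N20 sheds 180 kN to N1, N13, N19, N23, N27, N5: 30 each.
    N1: 10+30 = 40 ≤ 60
    N13: 70+30 = 100 > 90
    N19: 10+30 = 40 ≤ 60
    N23: 70+30 = 100 ≤ 120
    N27: 70+30 = 100 ≤ 150
    N5: 40+30 = 70 ≤ 100
Round 2 — N13 snaps.
  N13 sheds 100 kN to N10, N23, N8: 33 each (1 lost).
    N10: 70+33 = 103 ≤ 130
    N23: 100+33 = 133 > 120
    N8: 80+33 = 113 ≤ 140
Round 3 — N23 snaps.
  N23 sheds 133 kN to N1, N12, N26, N8: 33 each (1 lost).
    N1: 40+33 = 73 > 60
    N12: 60+33 = 93 > 80
    N26: 20+33 = 53 ≤ 70
    N8: 113+33 = 146 > 140
Round 4 — N1, N12, N8 snap.
  N1 sheds 73 kN to N5: 73 each.
    N5: 70+73 = 143 > 100
  N12 sheds 93 kN to N10, N19, N21: 31 each.
    N10: 103+31 = 134 > 130
    N19: 40+31 = 71 > 60
    N21: 90+31 = 121 > 110
  N8 sheds 146 kN to N5: 146 each.
    N5: 143+146 = 289 > 100
Round 5 — N10, N19, N21, N5 snap.
  N10 sheds 134 kN: no online neighbours, lost.
  N19 sheds 71 kN: no online neighbours, lost.
  N21 sheds 121 kN: no online neighbours, lost.
  N5 sheds 289 kN: no online neighbours, lost.
No further breaks.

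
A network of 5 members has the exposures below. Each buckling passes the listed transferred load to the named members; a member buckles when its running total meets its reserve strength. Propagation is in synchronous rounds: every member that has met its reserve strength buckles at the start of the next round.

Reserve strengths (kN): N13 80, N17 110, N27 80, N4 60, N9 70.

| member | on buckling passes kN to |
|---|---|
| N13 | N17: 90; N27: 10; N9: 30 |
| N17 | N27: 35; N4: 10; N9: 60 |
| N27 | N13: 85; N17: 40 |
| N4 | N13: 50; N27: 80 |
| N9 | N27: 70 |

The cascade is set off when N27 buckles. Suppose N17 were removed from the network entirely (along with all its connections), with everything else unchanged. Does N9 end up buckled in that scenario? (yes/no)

With N17 removed:
Round 1 — N27 buckles (initial).
  N13: +85 → 85 ≥ 80
Round 2 — N13 buckles.
  N9: +30 → 30 < 70
No further bucklings.

no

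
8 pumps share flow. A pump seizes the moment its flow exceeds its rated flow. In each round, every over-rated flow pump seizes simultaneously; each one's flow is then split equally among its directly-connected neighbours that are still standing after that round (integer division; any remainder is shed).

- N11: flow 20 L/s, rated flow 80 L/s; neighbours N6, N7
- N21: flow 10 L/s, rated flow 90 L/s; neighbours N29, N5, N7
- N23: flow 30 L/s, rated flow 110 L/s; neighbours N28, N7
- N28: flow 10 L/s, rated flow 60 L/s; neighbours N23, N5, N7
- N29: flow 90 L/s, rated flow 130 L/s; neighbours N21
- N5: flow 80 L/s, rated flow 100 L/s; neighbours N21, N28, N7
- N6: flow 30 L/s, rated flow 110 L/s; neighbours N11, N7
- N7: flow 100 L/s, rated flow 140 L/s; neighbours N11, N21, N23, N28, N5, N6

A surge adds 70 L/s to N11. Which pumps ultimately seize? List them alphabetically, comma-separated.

Round 1 — N11 at 90 > 80. N11 seizes.
  N11 sheds 90 L/s to N6, N7: 45 each.
    N6: 30+45 = 75 ≤ 110
    N7: 100+45 = 145 > 140
Round 2 — N7 seizes.
  N7 sheds 145 L/s to N21, N23, N28, N5, N6: 29 each.
    N21: 10+29 = 39 ≤ 90
    N23: 30+29 = 59 ≤ 110
    N28: 10+29 = 39 ≤ 60
    N5: 80+29 = 109 > 100
    N6: 75+29 = 104 ≤ 110
Round 3 — N5 seizes.
  N5 sheds 109 L/s to N21, N28: 54 each (1 lost).
    N21: 39+54 = 93 > 90
    N28: 39+54 = 93 > 60
Round 4 — N21, N28 seize.
  N21 sheds 93 L/s to N29: 93 each.
    N29: 90+93 = 183 > 130
  N28 sheds 93 L/s to N23: 93 each.
    N23: 59+93 = 152 > 110
Round 5 — N23, N29 seize.
  N23 sheds 152 L/s: no online neighbours, lost.
  N29 sheds 183 L/s: no online neighbours, lost.
No further seizures.

N11, N21, N23, N28, N29, N5, N7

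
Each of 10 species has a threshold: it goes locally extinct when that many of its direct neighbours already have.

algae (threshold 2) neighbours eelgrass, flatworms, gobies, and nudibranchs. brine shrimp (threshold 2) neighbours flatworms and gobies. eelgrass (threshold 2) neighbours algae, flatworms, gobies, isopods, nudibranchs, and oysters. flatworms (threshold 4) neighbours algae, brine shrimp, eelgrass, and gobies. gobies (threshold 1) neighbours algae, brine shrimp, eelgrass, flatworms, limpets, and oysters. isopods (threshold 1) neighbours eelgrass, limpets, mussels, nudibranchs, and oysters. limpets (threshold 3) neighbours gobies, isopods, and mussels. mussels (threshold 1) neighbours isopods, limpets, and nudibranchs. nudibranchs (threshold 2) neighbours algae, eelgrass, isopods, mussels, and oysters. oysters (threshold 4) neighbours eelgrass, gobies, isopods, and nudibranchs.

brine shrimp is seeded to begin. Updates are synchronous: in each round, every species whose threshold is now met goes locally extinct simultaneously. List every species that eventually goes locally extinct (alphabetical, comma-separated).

Round 1 — brine shrimp goes locally extinct (initial).
Round 2 — checking thresholds:
  flatworms: 1 of 4 neighbours < 4, below threshold.
  gobies: 1 of 6 neighbours ≥ 1, goes locally extinct.
Round 3 — no new extinctions; cascade stops.

brine shrimp, gobies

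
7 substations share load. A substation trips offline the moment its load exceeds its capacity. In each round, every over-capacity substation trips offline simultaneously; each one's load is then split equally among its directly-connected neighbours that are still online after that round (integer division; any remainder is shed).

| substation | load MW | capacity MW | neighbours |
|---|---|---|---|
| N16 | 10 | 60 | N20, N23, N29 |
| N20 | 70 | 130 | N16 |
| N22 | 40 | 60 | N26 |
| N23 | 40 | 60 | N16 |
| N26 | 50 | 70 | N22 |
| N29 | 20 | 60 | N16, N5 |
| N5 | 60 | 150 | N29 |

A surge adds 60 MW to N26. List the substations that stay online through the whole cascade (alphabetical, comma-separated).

N16, N20, N23, N29, N5

Round 1 — N26 at 110 > 70. N26 trips offline.
  N26 sheds 110 MW to N22: 110 each.
    N22: 40+110 = 150 > 60
Round 2 — N22 trips offline.
  N22 sheds 150 MW: no online neighbours, lost.
No further trips.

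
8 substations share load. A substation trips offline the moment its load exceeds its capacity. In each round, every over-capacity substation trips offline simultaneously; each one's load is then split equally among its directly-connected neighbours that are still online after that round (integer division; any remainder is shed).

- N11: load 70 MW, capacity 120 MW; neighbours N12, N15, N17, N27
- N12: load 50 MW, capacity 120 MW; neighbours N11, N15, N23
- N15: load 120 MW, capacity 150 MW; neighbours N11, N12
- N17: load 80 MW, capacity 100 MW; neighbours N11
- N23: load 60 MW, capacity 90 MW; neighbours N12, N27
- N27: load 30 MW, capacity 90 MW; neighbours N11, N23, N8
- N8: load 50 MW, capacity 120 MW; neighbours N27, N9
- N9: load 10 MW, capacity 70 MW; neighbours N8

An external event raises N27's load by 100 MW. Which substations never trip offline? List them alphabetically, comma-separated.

N8, N9

Round 1 — N27 at 130 > 90. N27 trips offline.
  N27 sheds 130 MW to N11, N23, N8: 43 each (1 lost).
    N11: 70+43 = 113 ≤ 120
    N23: 60+43 = 103 > 90
    N8: 50+43 = 93 ≤ 120
Round 2 — N23 trips offline.
  N23 sheds 103 MW to N12: 103 each.
    N12: 50+103 = 153 > 120
Round 3 — N12 trips offline.
  N12 sheds 153 MW to N11, N15: 76 each (1 lost).
    N11: 113+76 = 189 > 120
    N15: 120+76 = 196 > 150
Round 4 — N11, N15 trip offline.
  N11 sheds 189 MW to N17: 189 each.
    N17: 80+189 = 269 > 100
  N15 sheds 196 MW: no online neighbours, lost.
Round 5 — N17 trips offline.
  N17 sheds 269 MW: no online neighbours, lost.
No further trips.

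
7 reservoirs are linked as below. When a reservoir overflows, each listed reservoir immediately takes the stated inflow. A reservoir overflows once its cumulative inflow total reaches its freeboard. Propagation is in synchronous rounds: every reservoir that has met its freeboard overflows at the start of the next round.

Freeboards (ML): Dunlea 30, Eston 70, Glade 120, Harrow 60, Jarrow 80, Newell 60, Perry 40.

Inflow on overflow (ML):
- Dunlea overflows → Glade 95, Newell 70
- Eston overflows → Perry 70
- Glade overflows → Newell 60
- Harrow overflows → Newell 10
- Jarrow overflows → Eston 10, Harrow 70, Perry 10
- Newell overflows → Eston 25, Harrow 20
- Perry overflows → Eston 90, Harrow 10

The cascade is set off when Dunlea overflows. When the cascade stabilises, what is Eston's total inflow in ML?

Round 1 — Dunlea overflows (initial).
  Glade: +95 → 95 < 120
  Newell: +70 → 70 ≥ 60
Round 2 — Newell overflows.
  Eston: +25 → 25 < 70
  Harrow: +20 → 20 < 60
No further overflows.

25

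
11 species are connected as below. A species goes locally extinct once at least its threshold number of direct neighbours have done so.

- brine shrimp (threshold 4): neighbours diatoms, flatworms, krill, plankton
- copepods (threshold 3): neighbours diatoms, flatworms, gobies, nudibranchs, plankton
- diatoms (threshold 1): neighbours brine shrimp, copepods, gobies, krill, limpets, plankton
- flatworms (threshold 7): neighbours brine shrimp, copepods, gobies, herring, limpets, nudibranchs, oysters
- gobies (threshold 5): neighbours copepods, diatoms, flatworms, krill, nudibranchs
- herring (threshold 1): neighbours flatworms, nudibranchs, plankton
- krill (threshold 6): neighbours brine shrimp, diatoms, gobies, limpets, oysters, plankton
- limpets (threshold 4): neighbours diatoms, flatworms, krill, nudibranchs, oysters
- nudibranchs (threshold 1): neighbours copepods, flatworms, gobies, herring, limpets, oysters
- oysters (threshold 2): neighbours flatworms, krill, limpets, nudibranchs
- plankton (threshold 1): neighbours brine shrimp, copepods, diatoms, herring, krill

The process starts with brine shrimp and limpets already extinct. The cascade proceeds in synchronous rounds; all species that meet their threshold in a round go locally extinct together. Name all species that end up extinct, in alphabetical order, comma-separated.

Round 1 — brine shrimp, limpets go locally extinct (initial).
Round 2 — checking thresholds:
  diatoms: 2 of 6 neighbours ≥ 1, goes locally extinct.
  flatworms: 2 of 7 neighbours < 7, below threshold.
  krill: 2 of 6 neighbours < 6, below threshold.
  nudibranchs: 1 of 6 neighbours ≥ 1, goes locally extinct.
  oysters: 1 of 4 neighbours < 2, below threshold.
  plankton: 1 of 5 neighbours ≥ 1, goes locally extinct.
Round 3 — checking thresholds:
  copepods: 3 of 5 neighbours ≥ 3, goes locally extinct.
  flatworms: 3 of 7 neighbours < 7, below threshold.
  gobies: 2 of 5 neighbours < 5, below threshold.
  herring: 2 of 3 neighbours ≥ 1, goes locally extinct.
  krill: 4 of 6 neighbours < 6, below threshold.
  oysters: 2 of 4 neighbours ≥ 2, goes locally extinct.
Round 4 — no new extinctions; cascade stops.

brine shrimp, copepods, diatoms, herring, limpets, nudibranchs, oysters, plankton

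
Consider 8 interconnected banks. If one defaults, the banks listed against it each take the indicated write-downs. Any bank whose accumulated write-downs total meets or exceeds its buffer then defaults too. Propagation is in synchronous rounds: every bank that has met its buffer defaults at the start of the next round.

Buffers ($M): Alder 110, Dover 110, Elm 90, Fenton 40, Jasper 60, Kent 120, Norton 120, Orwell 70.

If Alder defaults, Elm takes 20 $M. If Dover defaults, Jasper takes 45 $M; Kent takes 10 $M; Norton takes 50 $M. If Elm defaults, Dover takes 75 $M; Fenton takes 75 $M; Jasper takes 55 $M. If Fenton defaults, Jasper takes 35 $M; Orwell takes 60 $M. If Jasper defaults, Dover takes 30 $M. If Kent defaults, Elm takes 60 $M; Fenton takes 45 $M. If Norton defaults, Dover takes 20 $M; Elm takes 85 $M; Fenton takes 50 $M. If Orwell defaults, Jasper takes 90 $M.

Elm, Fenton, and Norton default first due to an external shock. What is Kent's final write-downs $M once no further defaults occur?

Round 1 — Elm, Fenton, Norton default (initial).
  Dover: +75+20 → 95 < 110
  Jasper: +55+35 → 90 ≥ 60
  Orwell: +60 → 60 < 70
Round 2 — Jasper defaults.
  Dover: +30 → 125 ≥ 110
Round 3 — Dover defaults.
  Kent: +10 → 10 < 120
No further defaults.

10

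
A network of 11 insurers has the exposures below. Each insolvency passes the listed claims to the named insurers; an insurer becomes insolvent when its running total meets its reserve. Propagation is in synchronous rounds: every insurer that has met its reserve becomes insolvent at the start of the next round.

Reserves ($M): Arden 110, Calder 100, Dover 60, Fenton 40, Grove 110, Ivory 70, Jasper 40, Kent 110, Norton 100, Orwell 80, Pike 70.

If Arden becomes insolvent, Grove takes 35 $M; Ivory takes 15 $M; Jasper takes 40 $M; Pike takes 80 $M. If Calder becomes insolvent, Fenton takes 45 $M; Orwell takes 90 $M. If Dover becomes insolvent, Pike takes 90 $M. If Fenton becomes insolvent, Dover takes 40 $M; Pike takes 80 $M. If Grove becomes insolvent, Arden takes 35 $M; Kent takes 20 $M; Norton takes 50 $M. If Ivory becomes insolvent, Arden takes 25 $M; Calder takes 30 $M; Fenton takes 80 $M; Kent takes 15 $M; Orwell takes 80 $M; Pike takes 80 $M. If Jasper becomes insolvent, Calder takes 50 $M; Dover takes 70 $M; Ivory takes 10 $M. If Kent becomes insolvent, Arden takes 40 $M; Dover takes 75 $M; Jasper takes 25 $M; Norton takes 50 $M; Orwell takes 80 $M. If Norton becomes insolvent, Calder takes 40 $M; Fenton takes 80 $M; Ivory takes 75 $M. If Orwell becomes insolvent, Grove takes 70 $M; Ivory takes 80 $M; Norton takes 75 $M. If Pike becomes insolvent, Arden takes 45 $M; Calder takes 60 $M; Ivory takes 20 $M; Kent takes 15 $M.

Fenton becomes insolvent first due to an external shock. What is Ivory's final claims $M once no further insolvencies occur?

Round 1 — Fenton becomes insolvent (initial).
  Dover: +40 → 40 < 60
  Pike: +80 → 80 ≥ 70
Round 2 — Pike becomes insolvent.
  Arden: +45 → 45 < 110
  Calder: +60 → 60 < 100
  Ivory: +20 → 20 < 70
  Kent: +15 → 15 < 110
No further insolvencies.

20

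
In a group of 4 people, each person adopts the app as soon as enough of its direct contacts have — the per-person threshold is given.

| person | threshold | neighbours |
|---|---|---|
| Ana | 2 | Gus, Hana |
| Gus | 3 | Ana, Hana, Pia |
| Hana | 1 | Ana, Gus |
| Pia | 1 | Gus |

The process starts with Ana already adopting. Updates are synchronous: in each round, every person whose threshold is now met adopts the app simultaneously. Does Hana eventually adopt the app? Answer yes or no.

yes

Round 1 — Ana adopts the app (initial).
Round 2 — checking thresholds:
  Gus: 1 of 3 neighbours < 3, below threshold.
  Hana: 1 of 2 neighbours ≥ 1, adopts the app.
Round 3 — no new adoptions; cascade stops.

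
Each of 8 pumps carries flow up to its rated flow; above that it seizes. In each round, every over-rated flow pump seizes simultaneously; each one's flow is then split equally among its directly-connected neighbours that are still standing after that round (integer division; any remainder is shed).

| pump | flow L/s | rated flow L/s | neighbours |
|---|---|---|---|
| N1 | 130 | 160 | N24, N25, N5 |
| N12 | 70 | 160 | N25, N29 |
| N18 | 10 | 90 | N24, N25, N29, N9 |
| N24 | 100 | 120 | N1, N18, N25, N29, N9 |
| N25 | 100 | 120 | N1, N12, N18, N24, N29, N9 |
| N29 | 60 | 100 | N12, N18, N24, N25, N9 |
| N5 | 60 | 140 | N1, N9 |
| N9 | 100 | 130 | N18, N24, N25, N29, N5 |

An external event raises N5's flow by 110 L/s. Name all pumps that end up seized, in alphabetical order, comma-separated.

N1, N12, N18, N24, N25, N29, N5, N9

Round 1 — N5 at 170 > 140. N5 seizes.
  N5 sheds 170 L/s to N1, N9: 85 each.
    N1: 130+85 = 215 > 160
    N9: 100+85 = 185 > 130
Round 2 — N1, N9 seize.
  N1 sheds 215 L/s to N24, N25: 107 each (1 lost).
    N24: 100+107 = 207 > 120
    N25: 100+107 = 207 > 120
  N9 sheds 185 L/s to N18, N24, N25, N29: 46 each (1 lost).
    N18: 10+46 = 56 ≤ 90
    N24: 207+46 = 253 > 120
    N25: 207+46 = 253 > 120
    N29: 60+46 = 106 > 100
Round 3 — N24, N25, N29 seize.
  N24 sheds 253 L/s to N18: 253 each.
    N18: 56+253 = 309 > 90
  N25 sheds 253 L/s to N12, N18: 126 each (1 lost).
    N12: 70+126 = 196 > 160
    N18: 309+126 = 435 > 90
  N29 sheds 106 L/s to N12, N18: 53 each.
    N12: 196+53 = 249 > 160
    N18: 435+53 = 488 > 90
Round 4 — N12, N18 seize.
  N12 sheds 249 L/s: no online neighbours, lost.
  N18 sheds 488 L/s: no online neighbours, lost.
No further seizures.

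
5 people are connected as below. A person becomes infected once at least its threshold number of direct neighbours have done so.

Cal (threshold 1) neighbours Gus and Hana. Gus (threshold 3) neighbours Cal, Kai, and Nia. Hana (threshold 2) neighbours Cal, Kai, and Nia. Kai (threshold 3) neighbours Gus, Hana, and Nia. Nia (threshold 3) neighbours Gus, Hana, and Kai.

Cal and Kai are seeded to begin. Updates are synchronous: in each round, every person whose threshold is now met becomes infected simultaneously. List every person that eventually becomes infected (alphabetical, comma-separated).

Round 1 — Cal, Kai become infected (initial).
Round 2 — checking thresholds:
  Gus: 2 of 3 neighbours < 3, holds.
  Hana: 2 of 3 neighbours ≥ 2, becomes infected.
  Nia: 1 of 3 neighbours < 3, holds.
Round 3 — no new infections; cascade stops.

Cal, Hana, Kai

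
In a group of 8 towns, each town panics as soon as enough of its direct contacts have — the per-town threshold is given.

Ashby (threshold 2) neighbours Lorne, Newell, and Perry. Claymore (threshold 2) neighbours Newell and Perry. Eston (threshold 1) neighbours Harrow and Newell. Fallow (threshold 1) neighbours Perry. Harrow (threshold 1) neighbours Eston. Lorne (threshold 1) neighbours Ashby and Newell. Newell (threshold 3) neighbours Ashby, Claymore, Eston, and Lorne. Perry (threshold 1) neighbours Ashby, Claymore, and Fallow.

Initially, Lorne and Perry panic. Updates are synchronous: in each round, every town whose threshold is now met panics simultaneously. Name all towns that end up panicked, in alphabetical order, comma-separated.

Ashby, Fallow, Lorne, Perry

Round 1 — Lorne, Perry panic (initial).
Round 2 — checking thresholds:
  Ashby: 2 of 3 neighbours ≥ 2, panics.
  Claymore: 1 of 2 neighbours < 2, holds.
  Fallow: 1 of 1 neighbours ≥ 1, panics.
  Newell: 1 of 4 neighbours < 3, holds.
Round 3 — no new panics; cascade stops.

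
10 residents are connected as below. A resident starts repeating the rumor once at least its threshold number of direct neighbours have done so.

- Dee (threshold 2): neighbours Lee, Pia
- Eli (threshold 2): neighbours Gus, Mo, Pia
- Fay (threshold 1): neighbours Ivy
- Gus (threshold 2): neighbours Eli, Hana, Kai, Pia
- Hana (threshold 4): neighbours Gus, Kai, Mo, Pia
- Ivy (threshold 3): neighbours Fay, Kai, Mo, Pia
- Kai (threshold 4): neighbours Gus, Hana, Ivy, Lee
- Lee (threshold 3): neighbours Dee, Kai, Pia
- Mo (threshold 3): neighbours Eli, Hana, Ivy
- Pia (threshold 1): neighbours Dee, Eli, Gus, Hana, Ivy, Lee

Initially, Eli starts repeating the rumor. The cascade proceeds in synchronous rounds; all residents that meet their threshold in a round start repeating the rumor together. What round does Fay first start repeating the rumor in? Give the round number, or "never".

Round 1 — Eli starts repeating the rumor (initial).
Round 2 — checking thresholds:
  Gus: 1 of 4 neighbours < 2, below threshold.
  Mo: 1 of 3 neighbours < 3, below threshold.
  Pia: 1 of 6 neighbours ≥ 1, starts repeating the rumor.
Round 3 — checking thresholds:
  Dee: 1 of 2 neighbours < 2, below threshold.
  Gus: 2 of 4 neighbours ≥ 2, starts repeating the rumor.
  Hana: 1 of 4 neighbours < 4, below threshold.
  Ivy: 1 of 4 neighbours < 3, below threshold.
  Lee: 1 of 3 neighbours < 3, below threshold.
  Mo: 1 of 3 neighbours < 3, below threshold.
Round 4 — no new spreads; cascade stops.

never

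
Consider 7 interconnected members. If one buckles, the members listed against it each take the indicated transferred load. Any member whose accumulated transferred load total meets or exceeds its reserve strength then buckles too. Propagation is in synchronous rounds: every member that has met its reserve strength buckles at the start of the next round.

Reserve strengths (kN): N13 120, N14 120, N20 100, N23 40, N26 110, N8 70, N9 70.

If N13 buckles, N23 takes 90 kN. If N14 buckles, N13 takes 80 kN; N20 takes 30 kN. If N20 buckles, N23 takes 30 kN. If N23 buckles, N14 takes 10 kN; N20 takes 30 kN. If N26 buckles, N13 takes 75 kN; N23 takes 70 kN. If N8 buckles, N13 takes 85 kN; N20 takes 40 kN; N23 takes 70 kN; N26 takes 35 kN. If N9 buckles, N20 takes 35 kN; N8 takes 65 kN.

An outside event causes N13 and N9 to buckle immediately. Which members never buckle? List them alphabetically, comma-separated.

N14, N20, N26, N8

Round 1 — N13, N9 buckle (initial).
  N20: +35 → 35 < 100
  N23: +90 → 90 ≥ 40
  N8: +65 → 65 < 70
Round 2 — N23 buckles.
  N14: +10 → 10 < 120
  N20: +30 → 65 < 100
No further bucklings.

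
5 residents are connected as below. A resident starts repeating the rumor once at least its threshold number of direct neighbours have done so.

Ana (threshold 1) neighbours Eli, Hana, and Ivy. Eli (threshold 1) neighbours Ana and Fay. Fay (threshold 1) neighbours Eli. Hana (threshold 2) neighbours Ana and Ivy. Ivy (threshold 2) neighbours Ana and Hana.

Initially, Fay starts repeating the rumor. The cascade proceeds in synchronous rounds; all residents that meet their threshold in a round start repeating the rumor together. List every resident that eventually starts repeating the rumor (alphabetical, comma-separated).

Round 1 — Fay starts repeating the rumor (initial).
Round 2 — checking thresholds:
  Eli: 1 of 2 neighbours ≥ 1, starts repeating the rumor.
Round 3 — checking thresholds:
  Ana: 1 of 3 neighbours ≥ 1, starts repeating the rumor.
Round 4 — no new spreads; cascade stops.

Ana, Eli, Fay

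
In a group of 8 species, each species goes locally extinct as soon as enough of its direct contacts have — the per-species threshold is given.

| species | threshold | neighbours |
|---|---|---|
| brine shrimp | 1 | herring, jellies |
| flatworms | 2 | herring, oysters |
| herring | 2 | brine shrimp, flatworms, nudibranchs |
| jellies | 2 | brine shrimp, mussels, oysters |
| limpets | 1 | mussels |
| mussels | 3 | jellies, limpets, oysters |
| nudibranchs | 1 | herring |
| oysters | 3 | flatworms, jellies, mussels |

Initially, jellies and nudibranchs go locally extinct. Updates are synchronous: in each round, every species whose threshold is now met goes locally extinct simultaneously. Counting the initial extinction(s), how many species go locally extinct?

4

Round 1 — jellies, nudibranchs go locally extinct (initial).
Round 2 — checking thresholds:
  brine shrimp: 1 of 2 neighbours ≥ 1, goes locally extinct.
  herring: 1 of 3 neighbours < 2, not yet.
  mussels: 1 of 3 neighbours < 3, not yet.
  oysters: 1 of 3 neighbours < 3, not yet.
Round 3 — checking thresholds:
  herring: 2 of 3 neighbours ≥ 2, goes locally extinct.
  mussels: 1 of 3 neighbours < 3, not yet.
  oysters: 1 of 3 neighbours < 3, not yet.
Round 4 — no new extinctions; cascade stops.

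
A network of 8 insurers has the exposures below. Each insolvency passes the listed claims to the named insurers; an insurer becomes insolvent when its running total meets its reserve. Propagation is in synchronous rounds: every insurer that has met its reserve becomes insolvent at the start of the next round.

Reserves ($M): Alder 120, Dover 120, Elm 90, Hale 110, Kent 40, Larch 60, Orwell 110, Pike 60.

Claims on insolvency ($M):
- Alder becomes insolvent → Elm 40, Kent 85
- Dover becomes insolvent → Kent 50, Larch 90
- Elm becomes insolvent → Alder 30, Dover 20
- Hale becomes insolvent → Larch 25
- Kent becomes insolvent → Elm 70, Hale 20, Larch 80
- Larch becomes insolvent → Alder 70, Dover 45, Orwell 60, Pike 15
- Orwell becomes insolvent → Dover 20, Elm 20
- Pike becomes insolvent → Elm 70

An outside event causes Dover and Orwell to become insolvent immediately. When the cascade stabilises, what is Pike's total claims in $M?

15

Round 1 — Dover, Orwell become insolvent (initial).
  Elm: +20 → 20 < 90
  Kent: +50 → 50 ≥ 40
  Larch: +90 → 90 ≥ 60
Round 2 — Kent, Larch become insolvent.
  Alder: +70 → 70 < 120
  Elm: +70 → 90 ≥ 90
  Hale: +20 → 20 < 110
  Pike: +15 → 15 < 60
Round 3 — Elm becomes insolvent.
  Alder: +30 → 100 < 120
No further insolvencies.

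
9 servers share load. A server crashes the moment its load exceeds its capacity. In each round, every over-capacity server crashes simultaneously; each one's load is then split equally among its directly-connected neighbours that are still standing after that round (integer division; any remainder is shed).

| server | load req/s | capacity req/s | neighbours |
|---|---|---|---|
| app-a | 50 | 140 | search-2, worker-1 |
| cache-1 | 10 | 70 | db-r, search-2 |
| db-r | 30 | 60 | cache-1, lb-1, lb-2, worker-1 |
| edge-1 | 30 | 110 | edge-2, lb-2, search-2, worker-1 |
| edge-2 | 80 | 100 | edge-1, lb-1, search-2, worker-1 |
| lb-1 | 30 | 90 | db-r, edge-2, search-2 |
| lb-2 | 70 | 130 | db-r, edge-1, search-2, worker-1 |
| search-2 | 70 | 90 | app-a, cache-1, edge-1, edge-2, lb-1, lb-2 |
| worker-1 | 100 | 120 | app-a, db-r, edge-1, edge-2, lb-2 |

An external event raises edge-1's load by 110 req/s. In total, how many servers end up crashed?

Round 1 — edge-1 at 140 > 110. edge-1 crashes.
  edge-1 sheds 140 req/s to edge-2, lb-2, search-2, worker-1: 35 each.
    edge-2: 80+35 = 115 > 100
    lb-2: 70+35 = 105 ≤ 130
    search-2: 70+35 = 105 > 90
    worker-1: 100+35 = 135 > 120
Round 2 — edge-2, search-2, worker-1 crash.
  edge-2 sheds 115 req/s to lb-1: 115 each.
    lb-1: 30+115 = 145 > 90
  search-2 sheds 105 req/s to app-a, cache-1, lb-1, lb-2: 26 each (1 lost).
    app-a: 50+26 = 76 ≤ 140
    cache-1: 10+26 = 36 ≤ 70
    lb-1: 145+26 = 171 > 90
    lb-2: 105+26 = 131 > 130
  worker-1 sheds 135 req/s to app-a, db-r, lb-2: 45 each.
    app-a: 76+45 = 121 ≤ 140
    db-r: 30+45 = 75 > 60
    lb-2: 131+45 = 176 > 130
Round 3 — db-r, lb-1, lb-2 crash.
  db-r sheds 75 req/s to cache-1: 75 each.
    cache-1: 36+75 = 111 > 70
  lb-1 sheds 171 req/s: no online neighbours, lost.
  lb-2 sheds 176 req/s: no online neighbours, lost.
Round 4 — cache-1 crashes.
  cache-1 sheds 111 req/s: no online neighbours, lost.
No further crashes.

8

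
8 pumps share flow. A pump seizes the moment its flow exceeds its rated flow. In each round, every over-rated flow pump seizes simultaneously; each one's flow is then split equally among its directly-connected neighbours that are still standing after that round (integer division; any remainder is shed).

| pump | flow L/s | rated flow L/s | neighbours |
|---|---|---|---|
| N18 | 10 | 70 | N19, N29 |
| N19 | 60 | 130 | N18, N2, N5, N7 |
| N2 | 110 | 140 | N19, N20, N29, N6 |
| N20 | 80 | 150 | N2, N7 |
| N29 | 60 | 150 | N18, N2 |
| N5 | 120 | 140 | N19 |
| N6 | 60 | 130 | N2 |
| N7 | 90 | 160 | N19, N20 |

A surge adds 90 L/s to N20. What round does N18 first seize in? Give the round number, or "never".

4

Round 1 — N20 at 170 > 150. N20 seizes.
  N20 sheds 170 L/s to N2, N7: 85 each.
    N2: 110+85 = 195 > 140
    N7: 90+85 = 175 > 160
Round 2 — N2, N7 seize.
  N2 sheds 195 L/s to N19, N29, N6: 65 each.
    N19: 60+65 = 125 ≤ 130
    N29: 60+65 = 125 ≤ 150
    N6: 60+65 = 125 ≤ 130
  N7 sheds 175 L/s to N19: 175 each.
    N19: 125+175 = 300 > 130
Round 3 — N19 seizes.
  N19 sheds 300 L/s to N18, N5: 150 each.
    N18: 10+150 = 160 > 70
    N5: 120+150 = 270 > 140
Round 4 — N18, N5 seize.
  N18 sheds 160 L/s to N29: 160 each.
    N29: 125+160 = 285 > 150
  N5 sheds 270 L/s: no online neighbours, lost.
Round 5 — N29 seizes.
  N29 sheds 285 L/s: no online neighbours, lost.
No further seizures.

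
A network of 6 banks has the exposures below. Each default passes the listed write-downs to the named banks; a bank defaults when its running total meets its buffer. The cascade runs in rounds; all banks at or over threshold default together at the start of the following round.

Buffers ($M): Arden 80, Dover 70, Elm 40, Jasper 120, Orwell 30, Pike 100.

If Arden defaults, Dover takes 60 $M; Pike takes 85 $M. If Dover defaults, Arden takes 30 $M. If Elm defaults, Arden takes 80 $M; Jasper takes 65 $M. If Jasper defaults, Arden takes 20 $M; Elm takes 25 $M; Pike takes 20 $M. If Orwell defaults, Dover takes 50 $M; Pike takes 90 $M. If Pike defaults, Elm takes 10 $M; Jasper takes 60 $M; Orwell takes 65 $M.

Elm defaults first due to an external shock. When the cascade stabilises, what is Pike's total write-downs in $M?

85

Round 1 — Elm defaults (initial).
  Arden: +80 → 80 ≥ 80
  Jasper: +65 → 65 < 120
Round 2 — Arden defaults.
  Dover: +60 → 60 < 70
  Pike: +85 → 85 < 100
No further defaults.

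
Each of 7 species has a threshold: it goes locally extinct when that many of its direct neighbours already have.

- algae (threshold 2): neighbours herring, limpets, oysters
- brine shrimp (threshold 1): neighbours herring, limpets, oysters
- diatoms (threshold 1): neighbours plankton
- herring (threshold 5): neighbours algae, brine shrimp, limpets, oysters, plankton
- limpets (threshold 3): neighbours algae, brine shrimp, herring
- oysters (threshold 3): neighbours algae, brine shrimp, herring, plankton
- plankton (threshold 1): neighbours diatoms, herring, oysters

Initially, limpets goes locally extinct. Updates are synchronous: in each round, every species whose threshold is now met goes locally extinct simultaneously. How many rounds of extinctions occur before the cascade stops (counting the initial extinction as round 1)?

2

Round 1 — limpets goes locally extinct (initial).
Round 2 — checking thresholds:
  algae: 1 of 3 neighbours < 2, holds.
  brine shrimp: 1 of 3 neighbours ≥ 1, goes locally extinct.
  herring: 1 of 5 neighbours < 5, holds.
Round 3 — no new extinctions; cascade stops.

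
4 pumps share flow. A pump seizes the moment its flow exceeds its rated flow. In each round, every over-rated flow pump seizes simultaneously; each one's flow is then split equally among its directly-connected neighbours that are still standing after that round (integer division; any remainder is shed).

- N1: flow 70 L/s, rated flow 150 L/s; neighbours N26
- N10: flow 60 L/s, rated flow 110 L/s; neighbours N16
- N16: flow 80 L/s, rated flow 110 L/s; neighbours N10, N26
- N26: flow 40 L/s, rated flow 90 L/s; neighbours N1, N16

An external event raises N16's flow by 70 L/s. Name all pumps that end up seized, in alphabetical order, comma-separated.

Round 1 — N16 at 150 > 110. N16 seizes.
  N16 sheds 150 L/s to N10, N26: 75 each.
    N10: 60+75 = 135 > 110
    N26: 40+75 = 115 > 90
Round 2 — N10, N26 seize.
  N10 sheds 135 L/s: no online neighbours, lost.
  N26 sheds 115 L/s to N1: 115 each.
    N1: 70+115 = 185 > 150
Round 3 — N1 seizes.
  N1 sheds 185 L/s: no online neighbours, lost.
No further seizures.

N1, N10, N16, N26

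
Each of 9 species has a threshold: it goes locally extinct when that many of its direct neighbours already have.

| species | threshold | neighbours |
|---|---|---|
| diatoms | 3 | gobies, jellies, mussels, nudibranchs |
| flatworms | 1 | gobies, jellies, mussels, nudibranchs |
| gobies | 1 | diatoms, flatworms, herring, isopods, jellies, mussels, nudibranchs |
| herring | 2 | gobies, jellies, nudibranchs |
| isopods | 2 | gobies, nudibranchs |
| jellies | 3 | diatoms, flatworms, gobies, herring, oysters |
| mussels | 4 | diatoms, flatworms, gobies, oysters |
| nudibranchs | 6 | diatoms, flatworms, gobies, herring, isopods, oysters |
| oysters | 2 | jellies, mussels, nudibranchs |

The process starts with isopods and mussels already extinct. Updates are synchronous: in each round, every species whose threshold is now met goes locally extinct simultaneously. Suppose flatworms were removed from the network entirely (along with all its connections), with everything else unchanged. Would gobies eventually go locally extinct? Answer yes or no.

yes

With flatworms removed:
Round 1 — isopods, mussels go locally extinct (initial).
Round 2 — checking thresholds:
  diatoms: 1 of 4 neighbours < 3, below threshold.
  gobies: 2 of 6 neighbours ≥ 1, goes locally extinct.
  nudibranchs: 1 of 5 neighbours < 6, below threshold.
  oysters: 1 of 3 neighbours < 2, below threshold.
Round 3 — no new extinctions; cascade stops.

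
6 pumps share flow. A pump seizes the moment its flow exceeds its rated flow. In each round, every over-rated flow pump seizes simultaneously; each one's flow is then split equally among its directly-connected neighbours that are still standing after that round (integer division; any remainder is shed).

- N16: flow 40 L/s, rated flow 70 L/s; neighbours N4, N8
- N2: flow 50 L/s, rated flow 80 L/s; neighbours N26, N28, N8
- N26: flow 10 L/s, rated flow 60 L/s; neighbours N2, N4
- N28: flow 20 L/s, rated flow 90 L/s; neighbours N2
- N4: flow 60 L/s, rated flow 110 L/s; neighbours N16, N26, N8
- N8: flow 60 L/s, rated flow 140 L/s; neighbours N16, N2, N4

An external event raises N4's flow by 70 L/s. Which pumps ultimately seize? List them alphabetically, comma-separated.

N16, N2, N26, N28, N4, N8

Round 1 — N4 at 130 > 110. N4 seizes.
  N4 sheds 130 L/s to N16, N26, N8: 43 each (1 lost).
    N16: 40+43 = 83 > 70
    N26: 10+43 = 53 ≤ 60
    N8: 60+43 = 103 ≤ 140
Round 2 — N16 seizes.
  N16 sheds 83 L/s to N8: 83 each.
    N8: 103+83 = 186 > 140
Round 3 — N8 seizes.
  N8 sheds 186 L/s to N2: 186 each.
    N2: 50+186 = 236 > 80
Round 4 — N2 seizes.
  N2 sheds 236 L/s to N26, N28: 118 each.
    N26: 53+118 = 171 > 60
    N28: 20+118 = 138 > 90
Round 5 — N26, N28 seize.
  N26 sheds 171 L/s: no online neighbours, lost.
  N28 sheds 138 L/s: no online neighbours, lost.
No further seizures.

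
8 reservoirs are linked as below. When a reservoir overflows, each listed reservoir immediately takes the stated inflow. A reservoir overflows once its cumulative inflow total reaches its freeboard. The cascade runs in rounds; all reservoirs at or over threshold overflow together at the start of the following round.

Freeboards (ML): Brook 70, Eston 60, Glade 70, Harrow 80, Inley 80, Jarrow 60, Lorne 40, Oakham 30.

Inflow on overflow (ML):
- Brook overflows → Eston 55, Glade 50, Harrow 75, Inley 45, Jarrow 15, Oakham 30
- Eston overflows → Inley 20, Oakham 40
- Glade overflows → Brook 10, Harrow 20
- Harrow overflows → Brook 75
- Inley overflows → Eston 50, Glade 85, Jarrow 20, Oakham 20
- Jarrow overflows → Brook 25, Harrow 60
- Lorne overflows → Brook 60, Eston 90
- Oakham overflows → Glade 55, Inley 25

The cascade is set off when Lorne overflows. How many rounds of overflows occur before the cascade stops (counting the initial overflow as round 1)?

Round 1 — Lorne overflows (initial).
  Brook: +60 → 60 < 70
  Eston: +90 → 90 ≥ 60
Round 2 — Eston overflows.
  Inley: +20 → 20 < 80
  Oakham: +40 → 40 ≥ 30
Round 3 — Oakham overflows.
  Glade: +55 → 55 < 70
  Inley: +25 → 45 < 80
No further overflows.

3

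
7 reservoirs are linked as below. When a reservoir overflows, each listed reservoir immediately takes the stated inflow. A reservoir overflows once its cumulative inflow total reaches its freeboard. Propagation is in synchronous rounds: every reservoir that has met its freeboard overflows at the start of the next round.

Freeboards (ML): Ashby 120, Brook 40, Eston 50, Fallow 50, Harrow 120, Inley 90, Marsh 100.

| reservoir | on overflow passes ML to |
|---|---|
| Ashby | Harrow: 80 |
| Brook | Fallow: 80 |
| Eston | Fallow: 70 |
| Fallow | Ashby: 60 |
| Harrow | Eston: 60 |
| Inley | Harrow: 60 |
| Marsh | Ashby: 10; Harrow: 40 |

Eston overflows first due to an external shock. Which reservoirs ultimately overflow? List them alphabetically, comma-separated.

Round 1 — Eston overflows (initial).
  Fallow: +70 → 70 ≥ 50
Round 2 — Fallow overflows.
  Ashby: +60 → 60 < 120
No further overflows.

Eston, Fallow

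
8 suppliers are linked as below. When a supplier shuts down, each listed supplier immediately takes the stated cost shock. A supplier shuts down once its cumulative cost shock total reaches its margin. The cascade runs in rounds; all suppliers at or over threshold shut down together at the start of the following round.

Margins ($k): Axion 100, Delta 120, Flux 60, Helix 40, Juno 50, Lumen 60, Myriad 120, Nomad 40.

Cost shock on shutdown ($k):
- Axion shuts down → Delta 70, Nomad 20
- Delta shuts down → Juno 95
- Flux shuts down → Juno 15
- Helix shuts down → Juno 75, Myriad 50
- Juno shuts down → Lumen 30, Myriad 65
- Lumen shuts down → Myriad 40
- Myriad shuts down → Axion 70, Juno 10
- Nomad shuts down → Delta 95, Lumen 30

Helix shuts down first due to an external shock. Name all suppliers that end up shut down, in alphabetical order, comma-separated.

Helix, Juno

Round 1 — Helix shuts down (initial).
  Juno: +75 → 75 ≥ 50
  Myriad: +50 → 50 < 120
Round 2 — Juno shuts down.
  Lumen: +30 → 30 < 60
  Myriad: +65 → 115 < 120
No further shutdowns.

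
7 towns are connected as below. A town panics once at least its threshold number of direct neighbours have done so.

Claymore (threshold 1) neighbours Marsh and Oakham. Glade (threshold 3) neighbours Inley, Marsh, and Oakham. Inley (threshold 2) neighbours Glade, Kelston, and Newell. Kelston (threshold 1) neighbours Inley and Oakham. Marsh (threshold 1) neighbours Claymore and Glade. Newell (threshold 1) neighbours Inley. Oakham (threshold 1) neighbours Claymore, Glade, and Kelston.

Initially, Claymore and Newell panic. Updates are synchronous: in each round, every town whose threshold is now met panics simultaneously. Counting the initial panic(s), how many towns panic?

7

Round 1 — Claymore, Newell panic (initial).
Round 2 — checking thresholds:
  Inley: 1 of 3 neighbours < 2, holds.
  Marsh: 1 of 2 neighbours ≥ 1, panics.
  Oakham: 1 of 3 neighbours ≥ 1, panics.
Round 3 — checking thresholds:
  Glade: 2 of 3 neighbours < 3, holds.
  Inley: 1 of 3 neighbours < 2, holds.
  Kelston: 1 of 2 neighbours ≥ 1, panics.
Round 4 — checking thresholds:
  Glade: 2 of 3 neighbours < 3, holds.
  Inley: 2 of 3 neighbours ≥ 2, panics.
Round 5 — checking thresholds:
  Glade: 3 of 3 neighbours ≥ 3, panics.
Round 6 — no new panics; cascade stops.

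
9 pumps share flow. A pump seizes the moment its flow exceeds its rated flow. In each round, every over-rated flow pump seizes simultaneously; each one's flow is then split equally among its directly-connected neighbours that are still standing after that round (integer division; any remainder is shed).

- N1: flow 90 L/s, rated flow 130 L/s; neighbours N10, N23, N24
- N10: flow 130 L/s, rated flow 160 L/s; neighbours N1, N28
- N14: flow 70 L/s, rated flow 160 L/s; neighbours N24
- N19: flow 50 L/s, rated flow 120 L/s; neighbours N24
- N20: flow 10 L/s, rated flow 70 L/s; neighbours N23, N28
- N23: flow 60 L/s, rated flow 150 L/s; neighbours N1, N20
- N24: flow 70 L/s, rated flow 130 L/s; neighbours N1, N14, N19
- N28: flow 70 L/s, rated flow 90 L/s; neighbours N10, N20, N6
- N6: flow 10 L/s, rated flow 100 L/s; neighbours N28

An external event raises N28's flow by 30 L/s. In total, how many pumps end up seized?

8

Round 1 — N28 at 100 > 90. N28 seizes.
  N28 sheds 100 L/s to N10, N20, N6: 33 each (1 lost).
    N10: 130+33 = 163 > 160
    N20: 10+33 = 43 ≤ 70
    N6: 10+33 = 43 ≤ 100
Round 2 — N10 seizes.
  N10 sheds 163 L/s to N1: 163 each.
    N1: 90+163 = 253 > 130
Round 3 — N1 seizes.
  N1 sheds 253 L/s to N23, N24: 126 each (1 lost).
    N23: 60+126 = 186 > 150
    N24: 70+126 = 196 > 130
Round 4 — N23, N24 seize.
  N23 sheds 186 L/s to N20: 186 each.
    N20: 43+186 = 229 > 70
  N24 sheds 196 L/s to N14, N19: 98 each.
    N14: 70+98 = 168 > 160
    N19: 50+98 = 148 > 120
Round 5 — N14, N19, N20 seize.
  N14 sheds 168 L/s: no online neighbours, lost.
  N19 sheds 148 L/s: no online neighbours, lost.
  N20 sheds 229 L/s: no online neighbours, lost.
No further seizures.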